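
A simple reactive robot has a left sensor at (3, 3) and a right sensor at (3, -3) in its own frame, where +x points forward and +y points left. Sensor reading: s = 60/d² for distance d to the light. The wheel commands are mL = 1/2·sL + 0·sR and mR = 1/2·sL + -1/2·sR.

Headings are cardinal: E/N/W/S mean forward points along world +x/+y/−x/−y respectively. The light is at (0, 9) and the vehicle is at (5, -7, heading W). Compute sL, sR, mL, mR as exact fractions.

12/73 60/173 6/73 -1152/12629

left sensor world pos  = (2, -10); dL² = 365
right sensor world pos = (2, -4); dR² = 173
sL = 60/365 = 12/73
sR = 60/173 = 60/173
mL = 1/2·sL + 0·sR = 6/73
mR = 1/2·sL + -1/2·sR = -1152/12629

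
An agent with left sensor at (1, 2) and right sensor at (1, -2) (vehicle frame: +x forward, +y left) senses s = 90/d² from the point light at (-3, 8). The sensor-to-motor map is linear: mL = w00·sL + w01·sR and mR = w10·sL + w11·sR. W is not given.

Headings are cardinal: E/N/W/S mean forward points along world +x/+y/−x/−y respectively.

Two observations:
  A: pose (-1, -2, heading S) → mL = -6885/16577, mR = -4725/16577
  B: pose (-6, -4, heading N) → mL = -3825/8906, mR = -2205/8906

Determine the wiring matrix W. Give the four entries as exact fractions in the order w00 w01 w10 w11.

obs A: pose=(-1,-2,S) → sL=90/137, sR=90/121, mL=-6885/16577, mR=-4725/16577
obs B: pose=(-6,-4,N) → sL=45/73, sR=45/61, mL=-3825/8906, mR=-2205/8906
sensor matrix S = [[90/137, 90/121], [45/73, 45/61]]; det S = 1927800/73817381
solve [mL_A; mL_B] = S·[w00; w01] and [mR_A; mR_B] = S·[w10; w11]:
  w00 = 1/2, w01 = -1, w10 = -1, w11 = 1/2

1/2 -1 -1 1/2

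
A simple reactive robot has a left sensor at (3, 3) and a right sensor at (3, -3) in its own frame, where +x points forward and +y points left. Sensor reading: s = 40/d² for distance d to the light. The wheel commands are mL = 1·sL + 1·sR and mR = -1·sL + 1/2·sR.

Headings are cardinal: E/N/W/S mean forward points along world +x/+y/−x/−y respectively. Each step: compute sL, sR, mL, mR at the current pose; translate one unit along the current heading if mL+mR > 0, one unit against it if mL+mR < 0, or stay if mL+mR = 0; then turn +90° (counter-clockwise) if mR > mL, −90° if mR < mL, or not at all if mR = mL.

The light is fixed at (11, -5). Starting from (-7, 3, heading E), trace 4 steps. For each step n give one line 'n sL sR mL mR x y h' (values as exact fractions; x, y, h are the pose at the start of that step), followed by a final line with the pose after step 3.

0 20/173 4/25 1192/4325 -154/4325 -7 3 E
1 40/221 8/85 304/1105 -148/1105 -6 3 S
2 5/52 2/25 229/1300 -73/1300 -6 2 W
3 40/541 8/65 6928/35165 -436/35165 -7 2 N
final -7 3 E

n=0: pose=(-7,3,E); sL=20/173, sR=4/25; mL=1192/4325, mR=-154/4325; mL+mR=6/25 → advance +1; mR−mL=-1346/4325 → turn -1·90°
n=1: pose=(-6,3,S); sL=40/221, sR=8/85; mL=304/1105, mR=-148/1105; mL+mR=12/85 → advance +1; mR−mL=-452/1105 → turn -1·90°
n=2: pose=(-6,2,W); sL=5/52, sR=2/25; mL=229/1300, mR=-73/1300; mL+mR=3/25 → advance +1; mR−mL=-151/650 → turn -1·90°
n=3: pose=(-7,2,N); sL=40/541, sR=8/65; mL=6928/35165, mR=-436/35165; mL+mR=12/65 → advance +1; mR−mL=-7364/35165 → turn -1·90°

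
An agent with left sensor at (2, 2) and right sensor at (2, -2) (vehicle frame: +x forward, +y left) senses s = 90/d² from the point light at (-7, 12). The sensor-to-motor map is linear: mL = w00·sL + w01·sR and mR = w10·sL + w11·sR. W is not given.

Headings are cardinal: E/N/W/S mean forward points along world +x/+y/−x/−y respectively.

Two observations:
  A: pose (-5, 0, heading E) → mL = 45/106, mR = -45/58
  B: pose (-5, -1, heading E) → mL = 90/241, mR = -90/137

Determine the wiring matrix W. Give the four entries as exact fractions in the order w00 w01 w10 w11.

0 1 -1 0

obs A: pose=(-5,0,E) → sL=45/58, sR=45/106, mL=45/106, mR=-45/58
obs B: pose=(-5,-1,E) → sL=90/137, sR=90/241, mL=90/241, mR=-90/137
sensor matrix S = [[45/58, 45/106], [90/137, 90/241]]; det S = 550800/50747129
solve [mL_A; mL_B] = S·[w00; w01] and [mR_A; mR_B] = S·[w10; w11]:
  w00 = 0, w01 = 1, w10 = -1, w11 = 0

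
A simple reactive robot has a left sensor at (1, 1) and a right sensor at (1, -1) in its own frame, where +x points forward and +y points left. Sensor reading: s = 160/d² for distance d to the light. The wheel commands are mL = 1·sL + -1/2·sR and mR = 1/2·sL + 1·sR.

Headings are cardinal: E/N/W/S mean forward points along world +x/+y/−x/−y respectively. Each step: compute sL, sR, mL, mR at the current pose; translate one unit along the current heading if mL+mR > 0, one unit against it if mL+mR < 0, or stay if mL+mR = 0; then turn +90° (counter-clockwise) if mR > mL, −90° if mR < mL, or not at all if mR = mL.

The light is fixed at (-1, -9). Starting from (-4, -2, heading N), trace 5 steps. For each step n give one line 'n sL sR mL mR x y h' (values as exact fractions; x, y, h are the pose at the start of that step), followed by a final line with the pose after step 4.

n=0: pose=(-4,-2,N); sL=2, sR=40/17; mL=14/17, mR=57/17; mL+mR=71/17 → advance +1; mR−mL=43/17 → turn +1·90°
n=1: pose=(-4,-1,W); sL=32/13, sR=160/97; mL=2064/1261, mR=3632/1261; mL+mR=5696/1261 → advance +1; mR−mL=1568/1261 → turn +1·90°
n=2: pose=(-5,-1,S); sL=80/29, sR=80/37; mL=1800/1073, mR=3800/1073; mL+mR=5600/1073 → advance +1; mR−mL=2000/1073 → turn +1·90°
n=3: pose=(-5,-2,E); sL=160/73, sR=32/9; mL=272/657, mR=3056/657; mL+mR=3328/657 → advance +1; mR−mL=928/219 → turn +1·90°
n=4: pose=(-4,-2,N); sL=2, sR=40/17; mL=14/17, mR=57/17; mL+mR=71/17 → advance +1; mR−mL=43/17 → turn +1·90°

0 2 40/17 14/17 57/17 -4 -2 N
1 32/13 160/97 2064/1261 3632/1261 -4 -1 W
2 80/29 80/37 1800/1073 3800/1073 -5 -1 S
3 160/73 32/9 272/657 3056/657 -5 -2 E
4 2 40/17 14/17 57/17 -4 -2 N
final -4 -1 W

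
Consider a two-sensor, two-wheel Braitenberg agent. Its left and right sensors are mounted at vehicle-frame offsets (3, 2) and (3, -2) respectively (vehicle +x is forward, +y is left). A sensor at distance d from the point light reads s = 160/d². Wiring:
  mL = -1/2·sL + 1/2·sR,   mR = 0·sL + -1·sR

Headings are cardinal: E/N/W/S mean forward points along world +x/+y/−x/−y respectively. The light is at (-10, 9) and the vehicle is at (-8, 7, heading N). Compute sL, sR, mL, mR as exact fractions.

160 160/17 -1280/17 -160/17

left sensor world pos  = (-10, 10); dL² = 1
right sensor world pos = (-6, 10); dR² = 17
sL = 160/1 = 160
sR = 160/17 = 160/17
mL = -1/2·sL + 1/2·sR = -1280/17
mR = 0·sL + -1·sR = -160/17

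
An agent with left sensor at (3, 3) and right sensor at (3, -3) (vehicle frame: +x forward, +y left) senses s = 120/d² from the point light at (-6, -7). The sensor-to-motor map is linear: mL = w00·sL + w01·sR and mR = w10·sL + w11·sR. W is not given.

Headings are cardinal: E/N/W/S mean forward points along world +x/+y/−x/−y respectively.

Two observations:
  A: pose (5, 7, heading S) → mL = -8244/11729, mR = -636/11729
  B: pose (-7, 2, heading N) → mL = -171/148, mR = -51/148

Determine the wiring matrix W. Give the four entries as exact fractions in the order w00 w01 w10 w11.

obs A: pose=(5,7,S) → sL=120/317, sR=24/37, mL=-8244/11729, mR=-636/11729
obs B: pose=(-7,2,N) → sL=3/4, sR=30/37, mL=-171/148, mR=-51/148
sensor matrix S = [[120/317, 24/37], [3/4, 30/37]]; det S = -2106/11729
solve [mL_A; mL_B] = S·[w00; w01] and [mR_A; mR_B] = S·[w10; w11]:
  w00 = -1, w01 = -1/2, w10 = -1, w11 = 1/2

-1 -1/2 -1 1/2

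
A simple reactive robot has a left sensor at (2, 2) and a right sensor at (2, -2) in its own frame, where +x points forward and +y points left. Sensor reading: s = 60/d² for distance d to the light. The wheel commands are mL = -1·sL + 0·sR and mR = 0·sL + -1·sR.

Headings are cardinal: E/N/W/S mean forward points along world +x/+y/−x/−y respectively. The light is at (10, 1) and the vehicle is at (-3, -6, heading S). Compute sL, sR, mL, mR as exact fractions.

left sensor world pos  = (-1, -8); dL² = 202
right sensor world pos = (-5, -8); dR² = 306
sL = 60/202 = 30/101
sR = 60/306 = 10/51
mL = -1·sL + 0·sR = -30/101
mR = 0·sL + -1·sR = -10/51

30/101 10/51 -30/101 -10/51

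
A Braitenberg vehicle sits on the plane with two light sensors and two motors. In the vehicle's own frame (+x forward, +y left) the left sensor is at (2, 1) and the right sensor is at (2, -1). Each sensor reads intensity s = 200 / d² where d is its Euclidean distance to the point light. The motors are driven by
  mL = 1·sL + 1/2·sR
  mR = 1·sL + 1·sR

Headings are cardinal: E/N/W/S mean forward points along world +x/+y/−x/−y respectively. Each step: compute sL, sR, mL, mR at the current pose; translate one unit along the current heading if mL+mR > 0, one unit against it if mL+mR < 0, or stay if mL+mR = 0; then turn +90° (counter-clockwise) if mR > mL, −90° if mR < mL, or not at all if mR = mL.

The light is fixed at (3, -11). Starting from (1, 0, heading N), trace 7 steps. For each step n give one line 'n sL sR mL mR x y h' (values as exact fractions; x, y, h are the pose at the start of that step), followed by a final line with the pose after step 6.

n=0: pose=(1,0,N); sL=100/89, sR=20/17; mL=2590/1513, mR=3480/1513; mL+mR=6070/1513 → advance +1; mR−mL=10/17 → turn +1·90°
n=1: pose=(1,1,W); sL=200/137, sR=40/37; mL=10140/5069, mR=12880/5069; mL+mR=23020/5069 → advance +1; mR−mL=20/37 → turn +1·90°
n=2: pose=(0,1,S); sL=25/13, sR=50/29; mL=1050/377, mR=1375/377; mL+mR=2425/377 → advance +1; mR−mL=25/29 → turn +1·90°
n=3: pose=(0,0,E); sL=40/29, sR=200/101; mL=6940/2929, mR=9840/2929; mL+mR=16780/2929 → advance +1; mR−mL=100/101 → turn +1·90°
n=4: pose=(1,0,N); sL=100/89, sR=20/17; mL=2590/1513, mR=3480/1513; mL+mR=6070/1513 → advance +1; mR−mL=10/17 → turn +1·90°
n=5: pose=(1,1,W); sL=200/137, sR=40/37; mL=10140/5069, mR=12880/5069; mL+mR=23020/5069 → advance +1; mR−mL=20/37 → turn +1·90°
n=6: pose=(0,1,S); sL=25/13, sR=50/29; mL=1050/377, mR=1375/377; mL+mR=2425/377 → advance +1; mR−mL=25/29 → turn +1·90°

0 100/89 20/17 2590/1513 3480/1513 1 0 N
1 200/137 40/37 10140/5069 12880/5069 1 1 W
2 25/13 50/29 1050/377 1375/377 0 1 S
3 40/29 200/101 6940/2929 9840/2929 0 0 E
4 100/89 20/17 2590/1513 3480/1513 1 0 N
5 200/137 40/37 10140/5069 12880/5069 1 1 W
6 25/13 50/29 1050/377 1375/377 0 1 S
final 0 0 E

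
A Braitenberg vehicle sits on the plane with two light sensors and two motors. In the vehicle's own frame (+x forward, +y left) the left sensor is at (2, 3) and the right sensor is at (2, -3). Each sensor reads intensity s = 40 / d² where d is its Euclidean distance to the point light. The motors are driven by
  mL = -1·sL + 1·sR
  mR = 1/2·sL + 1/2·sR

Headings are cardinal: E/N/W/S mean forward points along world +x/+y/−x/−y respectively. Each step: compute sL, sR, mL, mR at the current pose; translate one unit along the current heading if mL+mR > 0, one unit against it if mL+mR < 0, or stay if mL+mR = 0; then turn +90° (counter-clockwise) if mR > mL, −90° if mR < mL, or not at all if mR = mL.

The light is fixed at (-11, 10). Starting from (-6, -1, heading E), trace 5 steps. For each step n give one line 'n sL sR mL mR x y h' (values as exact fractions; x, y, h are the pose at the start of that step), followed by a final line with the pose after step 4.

0 40/113 8/49 -1056/5537 1432/5537 -6 -1 E
1 4/9 20/81 -16/81 28/81 -5 -1 N
2 8/37 8/13 192/481 200/481 -5 0 W
3 5/26 10/37 75/962 445/1924 -6 0 S
4 40/113 8/49 -1056/5537 1432/5537 -6 -1 E
final -5 -1 N

n=0: pose=(-6,-1,E); sL=40/113, sR=8/49; mL=-1056/5537, mR=1432/5537; mL+mR=376/5537 → advance +1; mR−mL=2488/5537 → turn +1·90°
n=1: pose=(-5,-1,N); sL=4/9, sR=20/81; mL=-16/81, mR=28/81; mL+mR=4/27 → advance +1; mR−mL=44/81 → turn +1·90°
n=2: pose=(-5,0,W); sL=8/37, sR=8/13; mL=192/481, mR=200/481; mL+mR=392/481 → advance +1; mR−mL=8/481 → turn +1·90°
n=3: pose=(-6,0,S); sL=5/26, sR=10/37; mL=75/962, mR=445/1924; mL+mR=595/1924 → advance +1; mR−mL=295/1924 → turn +1·90°
n=4: pose=(-6,-1,E); sL=40/113, sR=8/49; mL=-1056/5537, mR=1432/5537; mL+mR=376/5537 → advance +1; mR−mL=2488/5537 → turn +1·90°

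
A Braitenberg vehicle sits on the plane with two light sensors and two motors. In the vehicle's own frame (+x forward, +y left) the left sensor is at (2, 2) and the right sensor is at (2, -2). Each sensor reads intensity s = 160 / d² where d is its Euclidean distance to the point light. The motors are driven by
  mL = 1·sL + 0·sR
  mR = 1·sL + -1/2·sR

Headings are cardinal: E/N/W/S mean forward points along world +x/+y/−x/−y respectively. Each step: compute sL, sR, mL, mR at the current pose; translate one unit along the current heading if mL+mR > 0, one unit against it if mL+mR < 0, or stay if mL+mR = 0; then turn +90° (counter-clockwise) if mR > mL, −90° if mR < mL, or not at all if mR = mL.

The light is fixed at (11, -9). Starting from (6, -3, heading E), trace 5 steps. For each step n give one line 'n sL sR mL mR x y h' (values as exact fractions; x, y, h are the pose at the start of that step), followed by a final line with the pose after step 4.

0 160/73 32/5 160/73 -368/365 6 -3 E
1 8 40/13 8 84/13 7 -3 S
2 32/9 32/17 32/9 400/153 7 -4 W
3 80/49 80/29 80/49 360/1421 6 -4 N
4 160/73 32/5 160/73 -368/365 6 -3 E
final 7 -3 S

n=0: pose=(6,-3,E); sL=160/73, sR=32/5; mL=160/73, mR=-368/365; mL+mR=432/365 → advance +1; mR−mL=-16/5 → turn -1·90°
n=1: pose=(7,-3,S); sL=8, sR=40/13; mL=8, mR=84/13; mL+mR=188/13 → advance +1; mR−mL=-20/13 → turn -1·90°
n=2: pose=(7,-4,W); sL=32/9, sR=32/17; mL=32/9, mR=400/153; mL+mR=944/153 → advance +1; mR−mL=-16/17 → turn -1·90°
n=3: pose=(6,-4,N); sL=80/49, sR=80/29; mL=80/49, mR=360/1421; mL+mR=2680/1421 → advance +1; mR−mL=-40/29 → turn -1·90°
n=4: pose=(6,-3,E); sL=160/73, sR=32/5; mL=160/73, mR=-368/365; mL+mR=432/365 → advance +1; mR−mL=-16/5 → turn -1·90°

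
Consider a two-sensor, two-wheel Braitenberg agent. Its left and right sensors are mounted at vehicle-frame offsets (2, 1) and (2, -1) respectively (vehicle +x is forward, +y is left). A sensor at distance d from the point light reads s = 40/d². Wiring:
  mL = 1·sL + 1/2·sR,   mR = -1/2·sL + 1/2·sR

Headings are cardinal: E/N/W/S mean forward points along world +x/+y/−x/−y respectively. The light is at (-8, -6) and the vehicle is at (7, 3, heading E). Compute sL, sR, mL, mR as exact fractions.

40/389 40/353 21900/137317 720/137317

left sensor world pos  = (9, 4); dL² = 389
right sensor world pos = (9, 2); dR² = 353
sL = 40/389 = 40/389
sR = 40/353 = 40/353
mL = 1·sL + 1/2·sR = 21900/137317
mR = -1/2·sL + 1/2·sR = 720/137317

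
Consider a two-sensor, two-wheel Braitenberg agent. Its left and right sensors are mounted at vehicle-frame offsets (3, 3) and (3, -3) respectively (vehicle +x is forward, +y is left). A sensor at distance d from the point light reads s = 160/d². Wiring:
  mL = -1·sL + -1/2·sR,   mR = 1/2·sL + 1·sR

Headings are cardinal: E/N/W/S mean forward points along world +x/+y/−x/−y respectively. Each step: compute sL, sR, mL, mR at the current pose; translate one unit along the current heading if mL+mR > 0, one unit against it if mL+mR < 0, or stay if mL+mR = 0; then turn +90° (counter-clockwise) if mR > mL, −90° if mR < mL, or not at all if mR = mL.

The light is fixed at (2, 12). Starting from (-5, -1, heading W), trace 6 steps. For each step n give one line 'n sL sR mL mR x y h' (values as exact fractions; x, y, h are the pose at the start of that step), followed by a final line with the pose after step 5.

n=0: pose=(-5,-1,W); sL=40/89, sR=4/5; mL=-378/445, mR=456/445; mL+mR=78/445 → advance +1; mR−mL=834/445 → turn +1·90°
n=1: pose=(-6,-1,S); sL=160/281, sR=160/377; mL=-82800/105937, mR=75120/105937; mL+mR=-7680/105937 → advance -1; mR−mL=157920/105937 → turn +1·90°
n=2: pose=(-6,0,E); sL=80/53, sR=16/25; mL=-2424/1325, mR=1848/1325; mL+mR=-576/1325 → advance -1; mR−mL=4272/1325 → turn +1·90°
n=3: pose=(-7,0,N); sL=32/45, sR=160/117; mL=-272/195, mR=112/65; mL+mR=64/195 → advance +1; mR−mL=608/195 → turn +1·90°
n=4: pose=(-7,1,W); sL=8/17, sR=10/13; mL=-189/221, mR=222/221; mL+mR=33/221 → advance +1; mR−mL=411/221 → turn +1·90°
n=5: pose=(-8,1,S); sL=32/49, sR=32/73; mL=-3120/3577, mR=2736/3577; mL+mR=-384/3577 → advance -1; mR−mL=5856/3577 → turn +1·90°

0 40/89 4/5 -378/445 456/445 -5 -1 W
1 160/281 160/377 -82800/105937 75120/105937 -6 -1 S
2 80/53 16/25 -2424/1325 1848/1325 -6 0 E
3 32/45 160/117 -272/195 112/65 -7 0 N
4 8/17 10/13 -189/221 222/221 -7 1 W
5 32/49 32/73 -3120/3577 2736/3577 -8 1 S
final -8 2 E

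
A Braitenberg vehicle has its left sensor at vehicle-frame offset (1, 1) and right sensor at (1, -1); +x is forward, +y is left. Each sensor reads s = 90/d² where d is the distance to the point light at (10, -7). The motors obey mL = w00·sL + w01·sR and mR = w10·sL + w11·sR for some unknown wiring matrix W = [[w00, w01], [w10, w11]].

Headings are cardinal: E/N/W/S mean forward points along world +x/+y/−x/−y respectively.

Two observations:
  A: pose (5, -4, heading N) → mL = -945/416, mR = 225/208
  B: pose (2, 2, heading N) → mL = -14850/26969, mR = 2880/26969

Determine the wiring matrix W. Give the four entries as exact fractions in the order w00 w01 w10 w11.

-1/2 -1/2 -1 1

obs A: pose=(5,-4,N) → sL=45/26, sR=45/16, mL=-945/416, mR=225/208
obs B: pose=(2,2,N) → sL=90/181, sR=90/149, mL=-14850/26969, mR=2880/26969
sensor matrix S = [[45/26, 45/16], [90/181, 90/149]]; det S = -990225/2804776
solve [mL_A; mL_B] = S·[w00; w01] and [mR_A; mR_B] = S·[w10; w11]:
  w00 = -1/2, w01 = -1/2, w10 = -1, w11 = 1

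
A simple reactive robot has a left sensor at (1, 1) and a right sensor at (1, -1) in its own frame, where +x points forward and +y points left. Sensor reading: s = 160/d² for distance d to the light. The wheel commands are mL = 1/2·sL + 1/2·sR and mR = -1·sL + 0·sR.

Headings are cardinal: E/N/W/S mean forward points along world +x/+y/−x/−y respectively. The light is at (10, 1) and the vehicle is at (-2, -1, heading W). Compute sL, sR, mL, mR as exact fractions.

left sensor world pos  = (-3, -2); dL² = 178
right sensor world pos = (-3, 0); dR² = 170
sL = 160/178 = 80/89
sR = 160/170 = 16/17
mL = 1/2·sL + 1/2·sR = 1392/1513
mR = -1·sL + 0·sR = -80/89

80/89 16/17 1392/1513 -80/89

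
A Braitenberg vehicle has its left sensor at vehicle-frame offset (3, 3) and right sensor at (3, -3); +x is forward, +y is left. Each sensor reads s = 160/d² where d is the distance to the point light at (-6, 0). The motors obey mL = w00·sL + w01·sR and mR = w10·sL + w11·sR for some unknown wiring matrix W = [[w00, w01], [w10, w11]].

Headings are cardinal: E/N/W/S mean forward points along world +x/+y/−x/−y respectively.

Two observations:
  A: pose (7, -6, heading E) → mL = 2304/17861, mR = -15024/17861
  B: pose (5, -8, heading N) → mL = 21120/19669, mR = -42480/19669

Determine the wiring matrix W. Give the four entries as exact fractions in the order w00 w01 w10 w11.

1 -1 -1 -1/2

obs A: pose=(7,-6,E) → sL=32/53, sR=160/337, mL=2304/17861, mR=-15024/17861
obs B: pose=(5,-8,N) → sL=160/89, sR=160/221, mL=21120/19669, mR=-42480/19669
sensor matrix S = [[32/53, 160/337], [160/89, 160/221]]; det S = -146288640/351308009
solve [mL_A; mL_B] = S·[w00; w01] and [mR_A; mR_B] = S·[w10; w11]:
  w00 = 1, w01 = -1, w10 = -1, w11 = -1/2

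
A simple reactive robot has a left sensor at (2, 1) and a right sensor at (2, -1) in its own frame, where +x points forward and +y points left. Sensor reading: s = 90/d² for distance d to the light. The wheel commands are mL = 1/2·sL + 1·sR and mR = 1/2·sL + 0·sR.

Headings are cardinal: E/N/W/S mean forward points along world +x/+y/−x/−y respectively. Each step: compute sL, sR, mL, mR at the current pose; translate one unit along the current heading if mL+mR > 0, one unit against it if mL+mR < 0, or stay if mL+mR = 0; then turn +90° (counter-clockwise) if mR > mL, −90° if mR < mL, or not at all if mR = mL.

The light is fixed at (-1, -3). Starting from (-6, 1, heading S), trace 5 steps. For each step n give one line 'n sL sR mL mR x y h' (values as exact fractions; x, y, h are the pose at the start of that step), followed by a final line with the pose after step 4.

n=0: pose=(-6,1,S); sL=9/2, sR=9/4; mL=9/2, mR=9/4; mL+mR=27/4 → advance +1; mR−mL=-9/4 → turn -1·90°
n=1: pose=(-6,0,W); sL=90/53, sR=18/13; mL=1539/689, mR=45/53; mL+mR=2124/689 → advance +1; mR−mL=-18/13 → turn -1·90°
n=2: pose=(-7,0,N); sL=45/37, sR=9/5; mL=891/370, mR=45/74; mL+mR=558/185 → advance +1; mR−mL=-9/5 → turn -1·90°
n=3: pose=(-7,1,E); sL=90/41, sR=18/5; mL=963/205, mR=45/41; mL+mR=1188/205 → advance +1; mR−mL=-18/5 → turn -1·90°
n=4: pose=(-6,1,S); sL=9/2, sR=9/4; mL=9/2, mR=9/4; mL+mR=27/4 → advance +1; mR−mL=-9/4 → turn -1·90°

0 9/2 9/4 9/2 9/4 -6 1 S
1 90/53 18/13 1539/689 45/53 -6 0 W
2 45/37 9/5 891/370 45/74 -7 0 N
3 90/41 18/5 963/205 45/41 -7 1 E
4 9/2 9/4 9/2 9/4 -6 1 S
final -6 0 W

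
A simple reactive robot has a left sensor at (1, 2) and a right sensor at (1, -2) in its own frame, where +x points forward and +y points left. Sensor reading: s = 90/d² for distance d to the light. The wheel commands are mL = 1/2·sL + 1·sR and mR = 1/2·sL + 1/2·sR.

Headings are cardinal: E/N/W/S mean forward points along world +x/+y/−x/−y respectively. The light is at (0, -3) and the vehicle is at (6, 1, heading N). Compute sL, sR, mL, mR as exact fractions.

90/41 90/89 7695/3649 5850/3649

left sensor world pos  = (4, 2); dL² = 41
right sensor world pos = (8, 2); dR² = 89
sL = 90/41 = 90/41
sR = 90/89 = 90/89
mL = 1/2·sL + 1·sR = 7695/3649
mR = 1/2·sL + 1/2·sR = 5850/3649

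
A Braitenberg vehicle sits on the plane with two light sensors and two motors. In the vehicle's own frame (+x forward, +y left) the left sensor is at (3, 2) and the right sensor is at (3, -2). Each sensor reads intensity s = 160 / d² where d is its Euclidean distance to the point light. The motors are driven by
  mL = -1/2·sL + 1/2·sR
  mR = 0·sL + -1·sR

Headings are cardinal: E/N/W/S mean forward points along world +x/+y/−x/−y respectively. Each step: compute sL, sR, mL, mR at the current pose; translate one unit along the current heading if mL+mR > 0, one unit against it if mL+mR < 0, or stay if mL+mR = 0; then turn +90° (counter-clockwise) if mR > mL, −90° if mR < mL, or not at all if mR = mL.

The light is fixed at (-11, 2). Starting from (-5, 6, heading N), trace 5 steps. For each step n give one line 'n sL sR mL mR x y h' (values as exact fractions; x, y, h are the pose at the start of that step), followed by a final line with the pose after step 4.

n=0: pose=(-5,6,N); sL=32/13, sR=160/113; mL=-768/1469, mR=-160/113; mL+mR=-2848/1469 → advance -1; mR−mL=-1312/1469 → turn -1·90°
n=1: pose=(-5,5,E); sL=80/53, sR=80/41; mL=480/2173, mR=-80/41; mL+mR=-3760/2173 → advance -1; mR−mL=-4720/2173 → turn -1·90°
n=2: pose=(-6,5,S); sL=160/49, sR=160/9; mL=3200/441, mR=-160/9; mL+mR=-4640/441 → advance -1; mR−mL=-3680/147 → turn -1·90°
n=3: pose=(-6,6,W); sL=20, sR=4; mL=-8, mR=-4; mL+mR=-12 → advance -1; mR−mL=4 → turn +1·90°
n=4: pose=(-5,6,S); sL=32/13, sR=160/17; mL=768/221, mR=-160/17; mL+mR=-1312/221 → advance -1; mR−mL=-2848/221 → turn -1·90°

0 32/13 160/113 -768/1469 -160/113 -5 6 N
1 80/53 80/41 480/2173 -80/41 -5 5 E
2 160/49 160/9 3200/441 -160/9 -6 5 S
3 20 4 -8 -4 -6 6 W
4 32/13 160/17 768/221 -160/17 -5 6 S
final -5 7 W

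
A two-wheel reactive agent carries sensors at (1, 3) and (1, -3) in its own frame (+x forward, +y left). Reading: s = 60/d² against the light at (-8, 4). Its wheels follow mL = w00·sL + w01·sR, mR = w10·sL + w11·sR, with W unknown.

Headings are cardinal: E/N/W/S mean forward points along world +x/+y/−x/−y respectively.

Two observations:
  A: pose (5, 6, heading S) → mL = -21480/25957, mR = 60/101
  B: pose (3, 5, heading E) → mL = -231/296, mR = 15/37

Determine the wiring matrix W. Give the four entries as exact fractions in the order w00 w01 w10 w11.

obs A: pose=(5,6,S) → sL=60/257, sR=60/101, mL=-21480/25957, mR=60/101
obs B: pose=(3,5,E) → sL=3/8, sR=15/37, mL=-231/296, mR=15/37
sensor matrix S = [[60/257, 60/101], [3/8, 15/37]]; det S = -246105/1920818
solve [mL_A; mL_B] = S·[w00; w01] and [mR_A; mR_B] = S·[w10; w11]:
  w00 = -1, w01 = -1, w10 = 0, w11 = 1

-1 -1 0 1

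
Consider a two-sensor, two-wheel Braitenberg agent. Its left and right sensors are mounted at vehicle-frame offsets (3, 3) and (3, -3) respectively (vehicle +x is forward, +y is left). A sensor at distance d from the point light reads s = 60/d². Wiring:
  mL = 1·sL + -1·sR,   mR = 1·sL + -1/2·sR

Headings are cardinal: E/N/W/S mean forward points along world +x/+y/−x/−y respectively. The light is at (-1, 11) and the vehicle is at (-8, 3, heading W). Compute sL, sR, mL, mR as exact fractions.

60/221 12/25 -1152/5525 174/5525

left sensor world pos  = (-11, 0); dL² = 221
right sensor world pos = (-11, 6); dR² = 125
sL = 60/221 = 60/221
sR = 60/125 = 12/25
mL = 1·sL + -1·sR = -1152/5525
mR = 1·sL + -1/2·sR = 174/5525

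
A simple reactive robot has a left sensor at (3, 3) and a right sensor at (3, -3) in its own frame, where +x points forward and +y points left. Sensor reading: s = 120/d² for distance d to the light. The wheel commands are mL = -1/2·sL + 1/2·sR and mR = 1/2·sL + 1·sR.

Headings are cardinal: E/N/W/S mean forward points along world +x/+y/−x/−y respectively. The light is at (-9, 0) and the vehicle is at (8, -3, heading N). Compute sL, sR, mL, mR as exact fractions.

left sensor world pos  = (5, 0); dL² = 196
right sensor world pos = (11, 0); dR² = 400
sL = 120/196 = 30/49
sR = 120/400 = 3/10
mL = -1/2·sL + 1/2·sR = -153/980
mR = 1/2·sL + 1·sR = 297/490

30/49 3/10 -153/980 297/490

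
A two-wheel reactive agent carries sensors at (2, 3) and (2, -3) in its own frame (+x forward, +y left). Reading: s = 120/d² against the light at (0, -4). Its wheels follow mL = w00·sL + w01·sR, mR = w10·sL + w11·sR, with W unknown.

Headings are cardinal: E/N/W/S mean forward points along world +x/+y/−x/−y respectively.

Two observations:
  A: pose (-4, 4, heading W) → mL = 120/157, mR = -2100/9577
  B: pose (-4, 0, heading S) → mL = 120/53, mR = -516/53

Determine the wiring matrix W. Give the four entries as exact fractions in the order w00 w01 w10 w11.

obs A: pose=(-4,4,W) → sL=120/61, sR=120/157, mL=120/157, mR=-2100/9577
obs B: pose=(-4,0,S) → sL=24, sR=120/53, mL=120/53, mR=-516/53
sensor matrix S = [[120/61, 120/157], [24, 120/53]]; det S = -7050240/507581
solve [mL_A; mL_B] = S·[w00; w01] and [mR_A; mR_B] = S·[w10; w11]:
  w00 = 0, w01 = 1, w10 = -1/2, w11 = 1

0 1 -1/2 1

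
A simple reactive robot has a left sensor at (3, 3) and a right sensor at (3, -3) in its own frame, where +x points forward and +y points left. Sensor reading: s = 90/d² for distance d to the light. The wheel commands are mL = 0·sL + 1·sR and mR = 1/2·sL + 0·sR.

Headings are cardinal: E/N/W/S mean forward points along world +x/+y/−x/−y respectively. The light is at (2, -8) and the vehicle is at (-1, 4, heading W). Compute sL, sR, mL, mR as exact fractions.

10/13 10/29 10/29 5/13

left sensor world pos  = (-4, 1); dL² = 117
right sensor world pos = (-4, 7); dR² = 261
sL = 90/117 = 10/13
sR = 90/261 = 10/29
mL = 0·sL + 1·sR = 10/29
mR = 1/2·sL + 0·sR = 5/13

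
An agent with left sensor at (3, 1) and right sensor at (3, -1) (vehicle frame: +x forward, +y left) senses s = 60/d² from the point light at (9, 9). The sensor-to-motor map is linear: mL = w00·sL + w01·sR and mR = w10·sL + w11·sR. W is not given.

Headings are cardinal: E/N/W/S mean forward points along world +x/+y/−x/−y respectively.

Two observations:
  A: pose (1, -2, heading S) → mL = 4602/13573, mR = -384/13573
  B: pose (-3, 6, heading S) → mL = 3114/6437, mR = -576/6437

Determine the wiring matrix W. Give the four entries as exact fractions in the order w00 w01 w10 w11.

obs A: pose=(1,-2,S) → sL=12/49, sR=60/277, mL=4602/13573, mR=-384/13573
obs B: pose=(-3,6,S) → sL=60/157, sR=12/41, mL=3114/6437, mR=-576/6437
sensor matrix S = [[12/49, 60/277], [60/157, 12/41]]; det S = -969984/87369401
solve [mL_A; mL_B] = S·[w00; w01] and [mR_A; mR_B] = S·[w10; w11]:
  w00 = 1/2, w01 = 1, w10 = -1, w11 = 1

1/2 1 -1 1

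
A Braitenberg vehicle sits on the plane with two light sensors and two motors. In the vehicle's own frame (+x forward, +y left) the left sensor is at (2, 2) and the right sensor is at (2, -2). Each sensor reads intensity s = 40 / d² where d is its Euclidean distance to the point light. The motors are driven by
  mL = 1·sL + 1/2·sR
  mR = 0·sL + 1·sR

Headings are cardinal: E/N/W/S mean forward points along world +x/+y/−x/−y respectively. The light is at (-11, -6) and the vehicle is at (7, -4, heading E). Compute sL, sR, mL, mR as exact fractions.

left sensor world pos  = (9, -2); dL² = 416
right sensor world pos = (9, -6); dR² = 400
sL = 40/416 = 5/52
sR = 40/400 = 1/10
mL = 1·sL + 1/2·sR = 19/130
mR = 0·sL + 1·sR = 1/10

5/52 1/10 19/130 1/10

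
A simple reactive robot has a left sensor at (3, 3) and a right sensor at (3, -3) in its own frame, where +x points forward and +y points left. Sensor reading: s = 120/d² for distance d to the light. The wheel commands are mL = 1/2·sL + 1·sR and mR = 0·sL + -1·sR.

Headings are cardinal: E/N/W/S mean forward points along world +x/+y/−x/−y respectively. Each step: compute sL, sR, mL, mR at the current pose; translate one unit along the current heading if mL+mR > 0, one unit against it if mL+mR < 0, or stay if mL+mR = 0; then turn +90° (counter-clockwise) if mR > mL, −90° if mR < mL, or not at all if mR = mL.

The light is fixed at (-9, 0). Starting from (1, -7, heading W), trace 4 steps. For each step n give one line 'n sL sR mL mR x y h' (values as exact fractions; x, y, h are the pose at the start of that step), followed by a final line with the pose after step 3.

n=0: pose=(1,-7,W); sL=120/149, sR=24/13; mL=4356/1937, mR=-24/13; mL+mR=60/149 → advance +1; mR−mL=-7932/1937 → turn -1·90°
n=1: pose=(0,-7,N); sL=30/13, sR=3/4; mL=99/52, mR=-3/4; mL+mR=15/13 → advance +1; mR−mL=-69/26 → turn -1·90°
n=2: pose=(0,-6,E); sL=40/51, sR=8/15; mL=236/255, mR=-8/15; mL+mR=20/51 → advance +1; mR−mL=-124/85 → turn -1·90°
n=3: pose=(1,-6,S); sL=12/25, sR=12/13; mL=378/325, mR=-12/13; mL+mR=6/25 → advance +1; mR−mL=-678/325 → turn -1·90°

0 120/149 24/13 4356/1937 -24/13 1 -7 W
1 30/13 3/4 99/52 -3/4 0 -7 N
2 40/51 8/15 236/255 -8/15 0 -6 E
3 12/25 12/13 378/325 -12/13 1 -6 S
final 1 -7 W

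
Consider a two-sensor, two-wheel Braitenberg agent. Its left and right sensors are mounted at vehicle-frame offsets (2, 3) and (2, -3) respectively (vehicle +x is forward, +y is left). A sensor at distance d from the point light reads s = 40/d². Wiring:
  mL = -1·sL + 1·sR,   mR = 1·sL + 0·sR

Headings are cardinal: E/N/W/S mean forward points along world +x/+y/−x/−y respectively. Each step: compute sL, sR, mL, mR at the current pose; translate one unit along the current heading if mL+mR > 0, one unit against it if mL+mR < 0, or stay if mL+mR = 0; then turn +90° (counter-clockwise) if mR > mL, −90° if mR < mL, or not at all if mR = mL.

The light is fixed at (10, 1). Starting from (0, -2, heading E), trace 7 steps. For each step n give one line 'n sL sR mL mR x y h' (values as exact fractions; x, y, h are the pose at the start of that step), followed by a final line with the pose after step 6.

n=0: pose=(0,-2,E); sL=5/8, sR=2/5; mL=-9/40, mR=5/8; mL+mR=2/5 → advance +1; mR−mL=17/20 → turn +1·90°
n=1: pose=(1,-2,N); sL=8/29, sR=40/37; mL=864/1073, mR=8/29; mL+mR=40/37 → advance +1; mR−mL=-568/1073 → turn -1·90°
n=2: pose=(1,-1,E); sL=4/5, sR=20/37; mL=-48/185, mR=4/5; mL+mR=20/37 → advance +1; mR−mL=196/185 → turn +1·90°
n=3: pose=(2,-1,N); sL=40/121, sR=8/5; mL=768/605, mR=40/121; mL+mR=8/5 → advance +1; mR−mL=-568/605 → turn -1·90°
n=4: pose=(2,0,E); sL=1, sR=10/13; mL=-3/13, mR=1; mL+mR=10/13 → advance +1; mR−mL=16/13 → turn +1·90°
n=5: pose=(3,0,N); sL=40/101, sR=40/17; mL=3360/1717, mR=40/101; mL+mR=40/17 → advance +1; mR−mL=-2680/1717 → turn -1·90°
n=6: pose=(3,1,E); sL=20/17, sR=20/17; mL=0, mR=20/17; mL+mR=20/17 → advance +1; mR−mL=20/17 → turn +1·90°

0 5/8 2/5 -9/40 5/8 0 -2 E
1 8/29 40/37 864/1073 8/29 1 -2 N
2 4/5 20/37 -48/185 4/5 1 -1 E
3 40/121 8/5 768/605 40/121 2 -1 N
4 1 10/13 -3/13 1 2 0 E
5 40/101 40/17 3360/1717 40/101 3 0 N
6 20/17 20/17 0 20/17 3 1 E
final 4 1 N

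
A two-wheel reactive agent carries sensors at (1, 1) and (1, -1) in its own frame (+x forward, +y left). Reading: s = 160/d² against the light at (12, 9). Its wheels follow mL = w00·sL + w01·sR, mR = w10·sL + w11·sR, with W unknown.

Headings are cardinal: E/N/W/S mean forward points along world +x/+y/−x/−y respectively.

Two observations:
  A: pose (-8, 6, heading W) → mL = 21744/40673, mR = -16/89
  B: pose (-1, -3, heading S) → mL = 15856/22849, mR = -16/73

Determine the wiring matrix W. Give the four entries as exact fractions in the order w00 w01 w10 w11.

1/2 1 0 -1/2

obs A: pose=(-8,6,W) → sL=160/457, sR=32/89, mL=21744/40673, mR=-16/89
obs B: pose=(-1,-3,S) → sL=160/313, sR=32/73, mL=15856/22849, mR=-16/73
sensor matrix S = [[160/457, 32/89], [160/313, 32/73]]; det S = -28180480/929337377
solve [mL_A; mL_B] = S·[w00; w01] and [mR_A; mR_B] = S·[w10; w11]:
  w00 = 1/2, w01 = 1, w10 = 0, w11 = -1/2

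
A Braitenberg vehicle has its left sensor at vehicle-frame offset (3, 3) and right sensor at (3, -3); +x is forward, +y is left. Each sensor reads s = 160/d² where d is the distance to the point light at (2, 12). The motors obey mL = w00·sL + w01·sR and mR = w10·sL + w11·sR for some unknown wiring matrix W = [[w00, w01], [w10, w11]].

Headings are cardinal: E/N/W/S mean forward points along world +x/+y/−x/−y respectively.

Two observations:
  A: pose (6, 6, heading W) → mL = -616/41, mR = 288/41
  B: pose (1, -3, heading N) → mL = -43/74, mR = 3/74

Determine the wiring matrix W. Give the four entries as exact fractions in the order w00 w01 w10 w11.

1/2 -1 -1/2 1/2

obs A: pose=(6,6,W) → sL=80/41, sR=16, mL=-616/41, mR=288/41
obs B: pose=(1,-3,N) → sL=1, sR=40/37, mL=-43/74, mR=3/74
sensor matrix S = [[80/41, 16], [1, 40/37]]; det S = -21072/1517
solve [mL_A; mL_B] = S·[w00; w01] and [mR_A; mR_B] = S·[w10; w11]:
  w00 = 1/2, w01 = -1, w10 = -1/2, w11 = 1/2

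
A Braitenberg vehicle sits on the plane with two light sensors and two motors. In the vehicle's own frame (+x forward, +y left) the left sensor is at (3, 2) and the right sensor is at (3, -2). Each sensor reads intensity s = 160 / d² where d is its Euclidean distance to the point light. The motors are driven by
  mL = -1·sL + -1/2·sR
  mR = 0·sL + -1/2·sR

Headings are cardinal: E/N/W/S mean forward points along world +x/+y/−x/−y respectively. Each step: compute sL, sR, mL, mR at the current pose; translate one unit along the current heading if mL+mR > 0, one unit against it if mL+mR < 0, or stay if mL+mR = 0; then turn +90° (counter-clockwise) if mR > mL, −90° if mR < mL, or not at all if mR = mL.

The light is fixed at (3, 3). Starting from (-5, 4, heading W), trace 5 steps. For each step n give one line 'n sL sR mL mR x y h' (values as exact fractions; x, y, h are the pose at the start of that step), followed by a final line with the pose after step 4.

n=0: pose=(-5,4,W); sL=80/61, sR=16/13; mL=-1528/793, mR=-8/13; mL+mR=-2016/793 → advance -1; mR−mL=80/61 → turn +1·90°
n=1: pose=(-4,4,S); sL=160/29, sR=32/17; mL=-3184/493, mR=-16/17; mL+mR=-3648/493 → advance -1; mR−mL=160/29 → turn +1·90°
n=2: pose=(-4,5,E); sL=5, sR=10; mL=-10, mR=-5; mL+mR=-15 → advance -1; mR−mL=5 → turn +1·90°
n=3: pose=(-5,5,N); sL=32/25, sR=160/61; mL=-3952/1525, mR=-80/61; mL+mR=-5952/1525 → advance -1; mR−mL=32/25 → turn +1·90°
n=4: pose=(-5,4,W); sL=80/61, sR=16/13; mL=-1528/793, mR=-8/13; mL+mR=-2016/793 → advance -1; mR−mL=80/61 → turn +1·90°

0 80/61 16/13 -1528/793 -8/13 -5 4 W
1 160/29 32/17 -3184/493 -16/17 -4 4 S
2 5 10 -10 -5 -4 5 E
3 32/25 160/61 -3952/1525 -80/61 -5 5 N
4 80/61 16/13 -1528/793 -8/13 -5 4 W
final -4 4 S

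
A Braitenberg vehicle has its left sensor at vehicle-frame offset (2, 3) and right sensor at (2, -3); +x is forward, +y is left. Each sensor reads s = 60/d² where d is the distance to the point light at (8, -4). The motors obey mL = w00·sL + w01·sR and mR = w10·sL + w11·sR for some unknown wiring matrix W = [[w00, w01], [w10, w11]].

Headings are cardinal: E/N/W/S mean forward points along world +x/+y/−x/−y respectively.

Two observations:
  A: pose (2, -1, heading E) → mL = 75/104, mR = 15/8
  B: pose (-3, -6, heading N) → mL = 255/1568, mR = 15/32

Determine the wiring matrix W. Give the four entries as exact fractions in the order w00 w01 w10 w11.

-1 1/2 0 1/2

obs A: pose=(2,-1,E) → sL=15/13, sR=15/4, mL=75/104, mR=15/8
obs B: pose=(-3,-6,N) → sL=15/49, sR=15/16, mL=255/1568, mR=15/32
sensor matrix S = [[15/13, 15/4], [15/49, 15/16]]; det S = -675/10192
solve [mL_A; mL_B] = S·[w00; w01] and [mR_A; mR_B] = S·[w10; w11]:
  w00 = -1, w01 = 1/2, w10 = 0, w11 = 1/2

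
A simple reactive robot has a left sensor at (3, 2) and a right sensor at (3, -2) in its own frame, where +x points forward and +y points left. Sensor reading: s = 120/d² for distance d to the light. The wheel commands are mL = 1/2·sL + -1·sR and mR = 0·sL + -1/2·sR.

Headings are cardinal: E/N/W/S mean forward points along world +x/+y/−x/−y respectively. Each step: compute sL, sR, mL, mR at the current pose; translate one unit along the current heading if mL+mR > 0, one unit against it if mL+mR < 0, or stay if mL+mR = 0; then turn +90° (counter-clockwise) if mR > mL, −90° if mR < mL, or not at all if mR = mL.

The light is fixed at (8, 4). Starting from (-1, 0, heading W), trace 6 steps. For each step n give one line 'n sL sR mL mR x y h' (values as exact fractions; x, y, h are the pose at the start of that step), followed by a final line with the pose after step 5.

n=0: pose=(-1,0,W); sL=2/3, sR=30/37; mL=-53/111, mR=-15/37; mL+mR=-98/111 → advance -1; mR−mL=8/111 → turn +1·90°
n=1: pose=(0,0,S); sL=24/17, sR=120/149; mL=-252/2533, mR=-60/149; mL+mR=-1272/2533 → advance -1; mR−mL=-768/2533 → turn -1·90°
n=2: pose=(0,1,W); sL=60/73, sR=60/61; mL=-2550/4453, mR=-30/61; mL+mR=-4740/4453 → advance -1; mR−mL=360/4453 → turn +1·90°
n=3: pose=(1,1,S); sL=120/61, sR=40/39; mL=-100/2379, mR=-20/39; mL+mR=-440/793 → advance -1; mR−mL=-1120/2379 → turn -1·90°
n=4: pose=(1,2,W); sL=30/29, sR=6/5; mL=-99/145, mR=-3/5; mL+mR=-186/145 → advance -1; mR−mL=12/145 → turn +1·90°
n=5: pose=(2,2,S); sL=120/41, sR=120/89; mL=420/3649, mR=-60/89; mL+mR=-2040/3649 → advance -1; mR−mL=-2880/3649 → turn -1·90°

0 2/3 30/37 -53/111 -15/37 -1 0 W
1 24/17 120/149 -252/2533 -60/149 0 0 S
2 60/73 60/61 -2550/4453 -30/61 0 1 W
3 120/61 40/39 -100/2379 -20/39 1 1 S
4 30/29 6/5 -99/145 -3/5 1 2 W
5 120/41 120/89 420/3649 -60/89 2 2 S
final 2 3 W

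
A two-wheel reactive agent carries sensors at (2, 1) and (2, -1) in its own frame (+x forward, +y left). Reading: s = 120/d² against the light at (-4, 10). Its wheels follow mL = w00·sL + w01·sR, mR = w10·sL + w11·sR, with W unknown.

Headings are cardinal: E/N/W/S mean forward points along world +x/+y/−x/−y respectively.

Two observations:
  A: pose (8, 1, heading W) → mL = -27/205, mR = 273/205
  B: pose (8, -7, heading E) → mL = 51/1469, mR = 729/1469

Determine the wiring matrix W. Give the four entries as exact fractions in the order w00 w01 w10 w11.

obs A: pose=(8,1,W) → sL=3/5, sR=30/41, mL=-27/205, mR=273/205
obs B: pose=(8,-7,E) → sL=30/113, sR=3/13, mL=51/1469, mR=729/1469
sensor matrix S = [[3/5, 30/41], [30/113, 3/13]]; det S = -16803/301145
solve [mL_A; mL_B] = S·[w00; w01] and [mR_A; mR_B] = S·[w10; w11]:
  w00 = 1, w01 = -1, w10 = 1, w11 = 1

1 -1 1 1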